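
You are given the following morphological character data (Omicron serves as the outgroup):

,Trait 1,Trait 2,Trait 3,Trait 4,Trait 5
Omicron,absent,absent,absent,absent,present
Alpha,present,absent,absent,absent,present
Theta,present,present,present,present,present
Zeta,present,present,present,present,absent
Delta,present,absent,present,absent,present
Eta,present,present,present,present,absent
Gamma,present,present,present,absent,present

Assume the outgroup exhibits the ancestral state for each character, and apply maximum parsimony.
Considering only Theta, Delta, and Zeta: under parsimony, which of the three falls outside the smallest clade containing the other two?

Character polarity is set by the outgroup: the derived state is whichever differs from the outgroup's state, so for Trait 5 the derived state is 'absent', and for the remaining characters it is 'present'.
All ingroup taxa share the derived state 'present' for Trait 1; it defines the ingroup but does not resolve relationships within it.
Trait 2: derived state 'present' in Eta, Gamma, Theta, and Zeta only — synapomorphy for {Eta, Gamma, Theta, Zeta}.
Only Delta, Eta, Gamma, Theta, and Zeta show the derived state 'present' for Trait 3, supporting them as a clade.
Trait 4 (derived state 'present') is shared by Eta, Theta, and Zeta — a synapomorphy uniting that clade.
Trait 5 (derived state 'absent') is shared by Eta and Zeta — a synapomorphy uniting that clade.
Most parsimonious ingroup topology: (Alpha,(((Theta,(Zeta,Eta)),Gamma),Delta)).
Zeta and Theta share a more recent common ancestor with each other than either does with Delta, so Delta is the least closely related of the three.

Delta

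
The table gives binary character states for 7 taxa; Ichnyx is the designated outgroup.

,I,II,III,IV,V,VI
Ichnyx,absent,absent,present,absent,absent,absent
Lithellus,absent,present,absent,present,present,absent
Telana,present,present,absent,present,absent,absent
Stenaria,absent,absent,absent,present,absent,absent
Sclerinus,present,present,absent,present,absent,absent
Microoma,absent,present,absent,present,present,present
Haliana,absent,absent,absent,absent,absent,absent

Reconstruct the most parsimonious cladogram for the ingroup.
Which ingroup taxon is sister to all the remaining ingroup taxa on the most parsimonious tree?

Character polarity is set by the outgroup: the derived state is whichever differs from the outgroup's state, so for III the derived state is 'absent', and for the remaining characters it is 'present'.
Only Sclerinus and Telana show the derived state 'present' for I, supporting them as a clade.
II (derived state 'present') is shared by Lithellus, Microoma, Sclerinus, and Telana — a synapomorphy uniting that clade.
III (derived state 'absent') is shared by all ingroup taxa — unites the whole ingroup.
Only Lithellus, Microoma, Sclerinus, Stenaria, and Telana show the derived state 'present' for IV, supporting them as a clade.
Only Lithellus and Microoma show the derived state 'present' for V, supporting them as a clade.
VI: derived state 'present' in Microoma only — an autapomorphy, so it tells us nothing about relationships among taxa.
Most parsimonious ingroup topology: ((((Lithellus,Microoma),(Telana,Sclerinus)),Stenaria),Haliana).
Haliana is sister to the clade containing all other ingroup taxa, so it is the earliest-diverging (most basal) ingroup lineage.

Haliana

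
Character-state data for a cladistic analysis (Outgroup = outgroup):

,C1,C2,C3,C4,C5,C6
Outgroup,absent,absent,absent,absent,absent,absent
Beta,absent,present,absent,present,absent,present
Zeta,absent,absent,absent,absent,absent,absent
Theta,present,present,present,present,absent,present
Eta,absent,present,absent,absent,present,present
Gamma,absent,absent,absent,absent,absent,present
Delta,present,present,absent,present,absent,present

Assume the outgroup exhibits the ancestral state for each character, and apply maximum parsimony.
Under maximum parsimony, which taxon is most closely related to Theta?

The outgroup has state 'absent' for every character, so 'present' is the derived state throughout.
C1 (derived state 'present') is shared by Delta and Theta — a synapomorphy uniting that clade.
C2 (derived state 'present') is shared by Beta, Delta, Eta, and Theta — a synapomorphy uniting that clade.
C3: derived state 'present' in Theta only — an autapomorphy, so it tells us nothing about relationships among taxa.
Only Beta, Delta, and Theta show the derived state 'present' for C4, supporting them as a clade.
C5 (derived state 'present') is unique to Eta (autapomorphy; uninformative for grouping).
C6 (derived state 'present') is shared by Beta, Delta, Eta, Gamma, and Theta — a synapomorphy uniting that clade.
Most parsimonious ingroup topology: ((((Beta,(Theta,Delta)),Eta),Gamma),Zeta).
Theta and Delta form a cherry on this tree, so they are sister taxa.

Delta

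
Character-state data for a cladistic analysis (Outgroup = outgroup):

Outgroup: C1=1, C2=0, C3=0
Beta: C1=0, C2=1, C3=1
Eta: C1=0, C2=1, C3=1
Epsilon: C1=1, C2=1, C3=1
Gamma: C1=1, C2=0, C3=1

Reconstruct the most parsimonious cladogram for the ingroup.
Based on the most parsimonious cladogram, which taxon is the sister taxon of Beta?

Character polarity is set by the outgroup: the derived state is whichever differs from the outgroup's state, so for C1 the derived state is '0', and for the remaining characters it is '1'.
C1 (derived state '0') is shared by Beta and Eta — a synapomorphy uniting that clade.
C2 (derived state '1') is shared by Beta, Epsilon, and Eta — a synapomorphy uniting that clade.
All ingroup taxa share the derived state '1' for C3; it defines the ingroup but does not resolve relationships within it.
Most parsimonious ingroup topology: (((Beta,Eta),Epsilon),Gamma).
Beta and Eta form a cherry on this tree, so they are sister taxa.

Eta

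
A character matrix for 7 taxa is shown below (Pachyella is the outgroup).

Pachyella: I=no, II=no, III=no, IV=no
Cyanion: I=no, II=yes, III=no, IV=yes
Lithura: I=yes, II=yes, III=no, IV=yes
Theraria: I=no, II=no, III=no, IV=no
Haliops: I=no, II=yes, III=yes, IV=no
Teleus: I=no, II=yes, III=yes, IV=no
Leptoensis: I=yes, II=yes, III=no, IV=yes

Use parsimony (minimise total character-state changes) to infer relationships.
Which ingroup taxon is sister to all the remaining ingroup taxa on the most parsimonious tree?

Theraria

The outgroup has state 'no' for every character, so 'yes' is the derived state throughout.
I: derived state 'yes' in Leptoensis and Lithura only — synapomorphy for {Leptoensis, Lithura}.
II (derived state 'yes') is shared by Cyanion, Haliops, Leptoensis, Lithura, and Teleus — a synapomorphy uniting that clade.
III (derived state 'yes') is shared by Haliops and Teleus — a synapomorphy uniting that clade.
Only Cyanion, Leptoensis, and Lithura show the derived state 'yes' for IV, supporting them as a clade.
Most parsimonious ingroup topology: (((Cyanion,(Lithura,Leptoensis)),(Haliops,Teleus)),Theraria).
Theraria is sister to the clade containing all other ingroup taxa, so it is the earliest-diverging (most basal) ingroup lineage.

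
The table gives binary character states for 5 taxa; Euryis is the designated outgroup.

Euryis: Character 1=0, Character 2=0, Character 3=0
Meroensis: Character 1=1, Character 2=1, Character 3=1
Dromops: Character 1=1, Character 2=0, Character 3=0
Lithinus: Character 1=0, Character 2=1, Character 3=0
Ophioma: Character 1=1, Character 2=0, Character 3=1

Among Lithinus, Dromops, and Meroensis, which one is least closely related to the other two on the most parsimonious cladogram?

The outgroup has state '0' for every character, so '1' is the derived state throughout.
Only Dromops, Meroensis, and Ophioma show the derived state '1' for Character 1, supporting them as a clade.
Character 2 (state '1') occurs in Lithinus and Meroensis but conflicts with the nesting implied by the other characters — most parsimoniously interpreted as homoplasy.
Only Meroensis and Ophioma show the derived state '1' for Character 3, supporting them as a clade.
Most parsimonious ingroup topology: (((Meroensis,Ophioma),Dromops),Lithinus).
Dromops and Meroensis share a more recent common ancestor with each other than either does with Lithinus, so Lithinus is the least closely related of the three.

Lithinus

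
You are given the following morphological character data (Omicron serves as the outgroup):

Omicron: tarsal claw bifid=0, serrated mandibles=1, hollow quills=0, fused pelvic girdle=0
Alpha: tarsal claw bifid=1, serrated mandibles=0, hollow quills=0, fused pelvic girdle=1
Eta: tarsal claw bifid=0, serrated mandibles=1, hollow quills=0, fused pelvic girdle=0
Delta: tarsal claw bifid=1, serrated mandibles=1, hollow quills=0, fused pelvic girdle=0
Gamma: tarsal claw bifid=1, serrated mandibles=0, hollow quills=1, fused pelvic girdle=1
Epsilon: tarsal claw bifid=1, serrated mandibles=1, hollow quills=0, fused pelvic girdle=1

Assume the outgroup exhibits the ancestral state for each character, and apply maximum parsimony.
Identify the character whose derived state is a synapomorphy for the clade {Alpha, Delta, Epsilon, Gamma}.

tarsal claw bifid

Character polarity is set by the outgroup: the derived state is whichever differs from the outgroup's state, so for serrated mandibles the derived state is '0', and for the remaining characters it is '1'.
tarsal claw bifid (derived state '1') is shared by Alpha, Delta, Epsilon, and Gamma — a synapomorphy uniting that clade.
serrated mandibles (derived state '0') is shared by Alpha and Gamma — a synapomorphy uniting that clade.
hollow quills (derived state '1') is unique to Gamma (autapomorphy; uninformative for grouping).
fused pelvic girdle (derived state '1') is shared by Alpha, Epsilon, and Gamma — a synapomorphy uniting that clade.
Most parsimonious ingroup topology: ((((Alpha,Gamma),Epsilon),Delta),Eta).
The clade {Alpha, Delta, Epsilon, Gamma} is supported by tarsal claw bifid: its derived state '1' occurs in exactly those taxa and in no other taxon (including the outgroup).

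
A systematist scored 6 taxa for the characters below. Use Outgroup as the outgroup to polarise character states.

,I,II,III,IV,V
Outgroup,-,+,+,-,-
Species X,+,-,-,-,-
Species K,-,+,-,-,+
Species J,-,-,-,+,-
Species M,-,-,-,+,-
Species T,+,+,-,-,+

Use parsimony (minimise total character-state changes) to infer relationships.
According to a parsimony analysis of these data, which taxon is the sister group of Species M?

Character polarity is set by the outgroup: the derived state is whichever differs from the outgroup's state, so for II, III the derived state is '-', and for the remaining characters it is '+'.
I groups Species T and Species X, which is incompatible with the clades supported by the remaining characters; treating it as convergent (homoplasy) costs fewer steps than any alternative tree.
II: derived state '-' in Species J, Species M, and Species X only — synapomorphy for {Species J, Species M, Species X}.
All ingroup taxa share the derived state '-' for III; it defines the ingroup but does not resolve relationships within it.
IV: derived state '+' in Species J and Species M only — synapomorphy for {Species J, Species M}.
V (derived state '+') is shared by Species K and Species T — a synapomorphy uniting that clade.
Most parsimonious ingroup topology: ((Species X,(Species J,Species M)),(Species K,Species T)).
Species M and Species J form a cherry on this tree, so they are sister taxa.

Species J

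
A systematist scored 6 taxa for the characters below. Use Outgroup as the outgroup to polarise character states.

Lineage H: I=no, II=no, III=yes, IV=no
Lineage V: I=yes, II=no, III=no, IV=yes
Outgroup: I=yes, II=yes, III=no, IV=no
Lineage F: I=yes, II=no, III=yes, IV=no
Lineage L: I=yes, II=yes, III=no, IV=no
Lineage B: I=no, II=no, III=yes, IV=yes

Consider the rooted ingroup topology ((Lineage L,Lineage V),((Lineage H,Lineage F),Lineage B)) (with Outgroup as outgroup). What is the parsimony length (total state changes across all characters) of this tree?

7

Map each character onto ((Lineage L,Lineage V),((Lineage H,Lineage F),Lineage B)) (rooted by Outgroup) and count the minimum state changes it requires (Fitch parsimony):
I: 2; II: 2; III: 1; IV: 2.
Total tree length = 7.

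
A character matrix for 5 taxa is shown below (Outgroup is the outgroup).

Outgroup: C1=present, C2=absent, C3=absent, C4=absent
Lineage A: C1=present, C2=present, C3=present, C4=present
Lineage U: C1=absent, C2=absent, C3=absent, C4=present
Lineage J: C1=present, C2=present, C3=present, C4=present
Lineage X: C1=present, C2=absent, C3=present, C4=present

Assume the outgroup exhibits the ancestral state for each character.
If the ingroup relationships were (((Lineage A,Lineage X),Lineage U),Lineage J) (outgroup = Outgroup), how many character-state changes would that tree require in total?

Map each character onto (((Lineage A,Lineage X),Lineage U),Lineage J) (rooted by Outgroup) and count the minimum state changes it requires (Fitch parsimony):
C1: 1; C2: 2; C3: 2; C4: 1.
Total tree length = 6.

6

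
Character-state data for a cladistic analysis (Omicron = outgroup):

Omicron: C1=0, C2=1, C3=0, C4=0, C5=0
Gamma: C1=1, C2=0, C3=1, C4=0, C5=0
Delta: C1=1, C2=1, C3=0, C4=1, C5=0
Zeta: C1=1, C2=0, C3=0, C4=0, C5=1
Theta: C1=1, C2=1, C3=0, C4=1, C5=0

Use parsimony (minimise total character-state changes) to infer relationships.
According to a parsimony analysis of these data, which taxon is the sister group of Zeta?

Character polarity is set by the outgroup: the derived state is whichever differs from the outgroup's state, so for C2 the derived state is '0', and for the remaining characters it is '1'.
C1 (derived state '1') is shared by all ingroup taxa — unites the whole ingroup.
Only Gamma and Zeta show the derived state '0' for C2, supporting them as a clade.
C3: derived state '1' in Gamma only — an autapomorphy, so it tells us nothing about relationships among taxa.
Only Delta and Theta show the derived state '1' for C4, supporting them as a clade.
C5: derived state '1' in Zeta only — an autapomorphy, so it tells us nothing about relationships among taxa.
Most parsimonious ingroup topology: ((Gamma,Zeta),(Delta,Theta)).
Zeta and Gamma form a cherry on this tree, so they are sister taxa.

Gamma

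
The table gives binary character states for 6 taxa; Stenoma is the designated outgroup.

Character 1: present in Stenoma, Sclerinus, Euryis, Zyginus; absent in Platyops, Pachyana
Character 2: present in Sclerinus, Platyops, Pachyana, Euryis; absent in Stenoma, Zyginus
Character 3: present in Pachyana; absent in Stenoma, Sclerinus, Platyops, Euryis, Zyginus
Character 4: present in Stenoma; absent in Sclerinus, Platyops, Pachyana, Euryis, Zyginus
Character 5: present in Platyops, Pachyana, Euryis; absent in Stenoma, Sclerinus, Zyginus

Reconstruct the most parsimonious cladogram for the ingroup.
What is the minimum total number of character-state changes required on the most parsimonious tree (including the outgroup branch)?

5

Character polarity is set by the outgroup: the derived state is whichever differs from the outgroup's state, so for Character 1, Character 4 the derived state is 'absent', and for the remaining characters it is 'present'.
Only Pachyana and Platyops show the derived state 'absent' for Character 1, supporting them as a clade.
Character 2: derived state 'present' in Euryis, Pachyana, Platyops, and Sclerinus only — synapomorphy for {Euryis, Pachyana, Platyops, Sclerinus}.
Character 3: derived state 'present' in Pachyana only — an autapomorphy, so it tells us nothing about relationships among taxa.
All ingroup taxa share the derived state 'absent' for Character 4; it defines the ingroup but does not resolve relationships within it.
Only Euryis, Pachyana, and Platyops show the derived state 'present' for Character 5, supporting them as a clade.
Most parsimonious ingroup topology: ((Sclerinus,((Platyops,Pachyana),Euryis)),Zyginus).
Changes per character on this tree: Character 1: 1; Character 2: 1; Character 3: 1; Character 4: 1; Character 5: 1.
Total = 5.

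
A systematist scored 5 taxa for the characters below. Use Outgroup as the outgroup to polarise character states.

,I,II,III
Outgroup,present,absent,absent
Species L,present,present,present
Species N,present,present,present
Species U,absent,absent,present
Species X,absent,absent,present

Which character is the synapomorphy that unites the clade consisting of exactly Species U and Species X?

Character polarity is set by the outgroup: the derived state is whichever differs from the outgroup's state, so for I the derived state is 'absent', and for the remaining characters it is 'present'.
I: derived state 'absent' in Species U and Species X only — synapomorphy for {Species U, Species X}.
II (derived state 'present') is shared by Species L and Species N — a synapomorphy uniting that clade.
All ingroup taxa share the derived state 'present' for III; it defines the ingroup but does not resolve relationships within it.
Most parsimonious ingroup topology: ((Species L,Species N),(Species U,Species X)).
The clade {Species U, Species X} is supported by I: its derived state 'absent' occurs in exactly those taxa and in no other taxon (including the outgroup).

I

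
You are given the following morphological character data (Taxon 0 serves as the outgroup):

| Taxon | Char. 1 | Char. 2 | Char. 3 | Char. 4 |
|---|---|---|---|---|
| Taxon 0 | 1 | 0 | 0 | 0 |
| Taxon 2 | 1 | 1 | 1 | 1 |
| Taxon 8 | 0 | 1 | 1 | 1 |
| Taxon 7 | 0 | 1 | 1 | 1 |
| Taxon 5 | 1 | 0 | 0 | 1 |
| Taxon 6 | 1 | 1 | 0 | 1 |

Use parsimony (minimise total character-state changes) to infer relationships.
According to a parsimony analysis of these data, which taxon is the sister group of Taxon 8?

Character polarity is set by the outgroup: the derived state is whichever differs from the outgroup's state, so for Char. 1 the derived state is '0', and for the remaining characters it is '1'.
Only Taxon 7 and Taxon 8 show the derived state '0' for Char. 1, supporting them as a clade.
Only Taxon 2, Taxon 6, Taxon 7, and Taxon 8 show the derived state '1' for Char. 2, supporting them as a clade.
Only Taxon 2, Taxon 7, and Taxon 8 show the derived state '1' for Char. 3, supporting them as a clade.
All ingroup taxa share the derived state '1' for Char. 4; it defines the ingroup but does not resolve relationships within it.
Most parsimonious ingroup topology: (((Taxon 2,(Taxon 8,Taxon 7)),Taxon 6),Taxon 5).
Taxon 8 and Taxon 7 form a cherry on this tree, so they are sister taxa.

Taxon 7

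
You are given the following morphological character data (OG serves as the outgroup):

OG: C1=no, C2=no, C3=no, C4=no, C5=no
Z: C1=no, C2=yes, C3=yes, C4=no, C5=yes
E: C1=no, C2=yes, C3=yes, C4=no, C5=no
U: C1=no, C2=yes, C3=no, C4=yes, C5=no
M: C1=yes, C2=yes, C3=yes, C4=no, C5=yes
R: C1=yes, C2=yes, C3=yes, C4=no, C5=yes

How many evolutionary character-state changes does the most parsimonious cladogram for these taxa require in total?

5

The outgroup has state 'no' for every character, so 'yes' is the derived state throughout.
C1: derived state 'yes' in M and R only — synapomorphy for {M, R}.
C2 (derived state 'yes') is shared by all ingroup taxa — unites the whole ingroup.
C3 (derived state 'yes') is shared by E, M, R, and Z — a synapomorphy uniting that clade.
C4: derived state 'yes' in U only — an autapomorphy, so it tells us nothing about relationships among taxa.
Only M, R, and Z show the derived state 'yes' for C5, supporting them as a clade.
Most parsimonious ingroup topology: (((Z,(M,R)),E),U).
Changes per character on this tree: C1: 1; C2: 1; C3: 1; C4: 1; C5: 1.
Total = 5.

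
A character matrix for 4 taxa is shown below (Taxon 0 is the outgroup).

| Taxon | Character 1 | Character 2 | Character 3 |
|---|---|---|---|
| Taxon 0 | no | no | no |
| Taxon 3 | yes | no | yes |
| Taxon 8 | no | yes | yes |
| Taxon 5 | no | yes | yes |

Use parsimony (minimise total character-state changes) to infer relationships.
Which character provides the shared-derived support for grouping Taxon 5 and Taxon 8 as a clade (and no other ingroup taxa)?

The outgroup has state 'no' for every character, so 'yes' is the derived state throughout.
Character 1: derived state 'yes' in Taxon 3 only — an autapomorphy, so it tells us nothing about relationships among taxa.
Only Taxon 5 and Taxon 8 show the derived state 'yes' for Character 2, supporting them as a clade.
All ingroup taxa share the derived state 'yes' for Character 3; it defines the ingroup but does not resolve relationships within it.
Most parsimonious ingroup topology: (Taxon 3,(Taxon 8,Taxon 5)).
The clade {Taxon 5, Taxon 8} is supported by Character 2: its derived state 'yes' occurs in exactly those taxa and in no other taxon (including the outgroup).

Character 2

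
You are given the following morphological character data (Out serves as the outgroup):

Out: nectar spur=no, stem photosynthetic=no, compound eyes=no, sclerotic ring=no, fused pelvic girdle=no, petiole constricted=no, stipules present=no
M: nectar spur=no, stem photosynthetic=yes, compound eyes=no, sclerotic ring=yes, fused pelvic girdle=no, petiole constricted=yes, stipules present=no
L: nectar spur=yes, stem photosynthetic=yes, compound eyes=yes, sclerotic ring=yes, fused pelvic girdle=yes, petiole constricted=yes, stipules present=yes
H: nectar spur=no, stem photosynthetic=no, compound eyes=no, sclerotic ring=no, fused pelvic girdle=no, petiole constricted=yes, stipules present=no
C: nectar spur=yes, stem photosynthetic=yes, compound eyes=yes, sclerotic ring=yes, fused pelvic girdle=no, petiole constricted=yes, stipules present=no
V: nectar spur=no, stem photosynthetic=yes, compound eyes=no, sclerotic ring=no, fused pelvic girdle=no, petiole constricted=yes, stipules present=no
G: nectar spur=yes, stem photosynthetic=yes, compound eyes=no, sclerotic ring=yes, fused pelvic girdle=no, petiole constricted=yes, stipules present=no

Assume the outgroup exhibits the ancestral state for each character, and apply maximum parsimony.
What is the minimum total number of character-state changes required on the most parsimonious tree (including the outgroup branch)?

7

The outgroup has state 'no' for every character, so 'yes' is the derived state throughout.
Only C, G, and L show the derived state 'yes' for nectar spur, supporting them as a clade.
Only C, G, L, M, and V show the derived state 'yes' for stem photosynthetic, supporting them as a clade.
compound eyes: derived state 'yes' in C and L only — synapomorphy for {C, L}.
Only C, G, L, and M show the derived state 'yes' for sclerotic ring, supporting them as a clade.
fused pelvic girdle: derived state 'yes' in L only — an autapomorphy, so it tells us nothing about relationships among taxa.
petiole constricted (derived state 'yes') is shared by all ingroup taxa — unites the whole ingroup.
stipules present: derived state 'yes' in L only — an autapomorphy, so it tells us nothing about relationships among taxa.
Most parsimonious ingroup topology: (((((L,C),G),M),V),H).
Changes per character on this tree: nectar spur: 1; stem photosynthetic: 1; compound eyes: 1; sclerotic ring: 1; fused pelvic girdle: 1; petiole constricted: 1; stipules present: 1.
Total = 7.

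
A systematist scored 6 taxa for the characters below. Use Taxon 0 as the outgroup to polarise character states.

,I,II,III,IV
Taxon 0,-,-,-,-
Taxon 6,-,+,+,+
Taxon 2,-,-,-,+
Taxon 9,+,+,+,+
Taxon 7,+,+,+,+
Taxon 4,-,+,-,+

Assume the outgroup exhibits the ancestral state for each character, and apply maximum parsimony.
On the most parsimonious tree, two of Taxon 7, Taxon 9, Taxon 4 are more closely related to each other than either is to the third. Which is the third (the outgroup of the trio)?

The outgroup has state '-' for every character, so '+' is the derived state throughout.
I (derived state '+') is shared by Taxon 7 and Taxon 9 — a synapomorphy uniting that clade.
II: derived state '+' in Taxon 4, Taxon 6, Taxon 7, and Taxon 9 only — synapomorphy for {Taxon 4, Taxon 6, Taxon 7, Taxon 9}.
III (derived state '+') is shared by Taxon 6, Taxon 7, and Taxon 9 — a synapomorphy uniting that clade.
IV (derived state '+') is shared by all ingroup taxa — unites the whole ingroup.
Most parsimonious ingroup topology: (((Taxon 6,(Taxon 9,Taxon 7)),Taxon 4),Taxon 2).
Taxon 9 and Taxon 7 share a more recent common ancestor with each other than either does with Taxon 4, so Taxon 4 is the least closely related of the three.

Taxon 4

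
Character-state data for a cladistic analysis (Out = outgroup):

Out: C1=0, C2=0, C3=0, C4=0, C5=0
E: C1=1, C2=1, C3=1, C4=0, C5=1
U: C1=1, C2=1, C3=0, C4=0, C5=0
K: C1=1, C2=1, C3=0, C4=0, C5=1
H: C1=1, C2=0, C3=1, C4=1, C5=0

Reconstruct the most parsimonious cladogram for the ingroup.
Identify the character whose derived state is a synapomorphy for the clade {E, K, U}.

The outgroup has state '0' for every character, so '1' is the derived state throughout.
All ingroup taxa share the derived state '1' for C1; it defines the ingroup but does not resolve relationships within it.
Only E, K, and U show the derived state '1' for C2, supporting them as a clade.
C3 (state '1') occurs in E and H but conflicts with the nesting implied by the other characters — most parsimoniously interpreted as homoplasy.
C4 (derived state '1') is unique to H (autapomorphy; uninformative for grouping).
C5 (derived state '1') is shared by E and K — a synapomorphy uniting that clade.
Most parsimonious ingroup topology: (((E,K),U),H).
The clade {E, K, U} is supported by C2: its derived state '1' occurs in exactly those taxa and in no other taxon (including the outgroup).

C2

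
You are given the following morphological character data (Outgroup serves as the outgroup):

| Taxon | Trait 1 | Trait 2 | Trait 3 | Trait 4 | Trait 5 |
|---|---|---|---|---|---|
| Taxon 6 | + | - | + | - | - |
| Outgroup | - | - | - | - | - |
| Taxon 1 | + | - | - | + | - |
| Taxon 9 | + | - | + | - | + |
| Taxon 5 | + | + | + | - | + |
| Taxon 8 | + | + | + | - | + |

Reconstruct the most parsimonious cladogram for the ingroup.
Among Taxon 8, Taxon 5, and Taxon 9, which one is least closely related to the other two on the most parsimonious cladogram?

The outgroup has state '-' for every character, so '+' is the derived state throughout.
All ingroup taxa share the derived state '+' for Trait 1; it defines the ingroup but does not resolve relationships within it.
Only Taxon 5 and Taxon 8 show the derived state '+' for Trait 2, supporting them as a clade.
Trait 3 (derived state '+') is shared by Taxon 5, Taxon 6, Taxon 8, and Taxon 9 — a synapomorphy uniting that clade.
Trait 4: derived state '+' in Taxon 1 only — an autapomorphy, so it tells us nothing about relationships among taxa.
Only Taxon 5, Taxon 8, and Taxon 9 show the derived state '+' for Trait 5, supporting them as a clade.
Most parsimonious ingroup topology: ((((Taxon 8,Taxon 5),Taxon 9),Taxon 6),Taxon 1).
Taxon 8 and Taxon 5 share a more recent common ancestor with each other than either does with Taxon 9, so Taxon 9 is the least closely related of the three.

Taxon 9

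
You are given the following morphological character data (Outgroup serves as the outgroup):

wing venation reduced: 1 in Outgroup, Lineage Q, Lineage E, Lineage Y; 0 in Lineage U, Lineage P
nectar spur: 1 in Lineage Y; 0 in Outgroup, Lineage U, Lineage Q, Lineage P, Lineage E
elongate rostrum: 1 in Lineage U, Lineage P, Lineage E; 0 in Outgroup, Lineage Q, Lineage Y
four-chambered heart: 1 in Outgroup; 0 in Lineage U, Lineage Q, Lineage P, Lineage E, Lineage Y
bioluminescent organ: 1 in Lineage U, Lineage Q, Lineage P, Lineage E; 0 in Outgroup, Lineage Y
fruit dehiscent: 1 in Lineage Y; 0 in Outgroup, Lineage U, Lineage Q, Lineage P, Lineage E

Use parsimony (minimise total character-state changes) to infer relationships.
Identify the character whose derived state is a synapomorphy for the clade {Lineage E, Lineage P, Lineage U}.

Character polarity is set by the outgroup: the derived state is whichever differs from the outgroup's state, so for wing venation reduced, four-chambered heart the derived state is '0', and for the remaining characters it is '1'.
wing venation reduced (derived state '0') is shared by Lineage P and Lineage U — a synapomorphy uniting that clade.
nectar spur (derived state '1') is unique to Lineage Y (autapomorphy; uninformative for grouping).
elongate rostrum: derived state '1' in Lineage E, Lineage P, and Lineage U only — synapomorphy for {Lineage E, Lineage P, Lineage U}.
All ingroup taxa share the derived state '0' for four-chambered heart; it defines the ingroup but does not resolve relationships within it.
Only Lineage E, Lineage P, Lineage Q, and Lineage U show the derived state '1' for bioluminescent organ, supporting them as a clade.
fruit dehiscent: derived state '1' in Lineage Y only — an autapomorphy, so it tells us nothing about relationships among taxa.
Most parsimonious ingroup topology: ((((Lineage U,Lineage P),Lineage E),Lineage Q),Lineage Y).
The clade {Lineage E, Lineage P, Lineage U} is supported by elongate rostrum: its derived state '1' occurs in exactly those taxa and in no other taxon (including the outgroup).

elongate rostrum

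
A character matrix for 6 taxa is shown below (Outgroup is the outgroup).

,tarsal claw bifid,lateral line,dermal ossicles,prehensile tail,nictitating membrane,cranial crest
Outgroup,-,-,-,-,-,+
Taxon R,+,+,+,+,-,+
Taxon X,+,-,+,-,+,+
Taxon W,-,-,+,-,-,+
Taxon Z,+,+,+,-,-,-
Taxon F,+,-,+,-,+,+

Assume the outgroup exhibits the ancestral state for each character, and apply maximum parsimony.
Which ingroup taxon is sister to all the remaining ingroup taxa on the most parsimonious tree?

Taxon W

Character polarity is set by the outgroup: the derived state is whichever differs from the outgroup's state, so for cranial crest the derived state is '-', and for the remaining characters it is '+'.
tarsal claw bifid: derived state '+' in Taxon F, Taxon R, Taxon X, and Taxon Z only — synapomorphy for {Taxon F, Taxon R, Taxon X, Taxon Z}.
Only Taxon R and Taxon Z show the derived state '+' for lateral line, supporting them as a clade.
All ingroup taxa share the derived state '+' for dermal ossicles; it defines the ingroup but does not resolve relationships within it.
prehensile tail (derived state '+') is unique to Taxon R (autapomorphy; uninformative for grouping).
Only Taxon F and Taxon X show the derived state '+' for nictitating membrane, supporting them as a clade.
cranial crest: derived state '-' in Taxon Z only — an autapomorphy, so it tells us nothing about relationships among taxa.
Most parsimonious ingroup topology: (((Taxon X,Taxon F),(Taxon Z,Taxon R)),Taxon W).
Taxon W is sister to the clade containing all other ingroup taxa, so it is the earliest-diverging (most basal) ingroup lineage.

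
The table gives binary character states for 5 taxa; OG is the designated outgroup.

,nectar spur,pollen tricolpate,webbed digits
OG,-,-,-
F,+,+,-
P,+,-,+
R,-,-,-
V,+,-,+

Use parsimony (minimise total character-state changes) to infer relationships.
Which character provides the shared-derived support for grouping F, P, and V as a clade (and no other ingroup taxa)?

The outgroup has state '-' for every character, so '+' is the derived state throughout.
nectar spur (derived state '+') is shared by F, P, and V — a synapomorphy uniting that clade.
pollen tricolpate (derived state '+') is unique to F (autapomorphy; uninformative for grouping).
webbed digits (derived state '+') is shared by P and V — a synapomorphy uniting that clade.
Most parsimonious ingroup topology: ((F,(P,V)),R).
The clade {F, P, V} is supported by nectar spur: its derived state '+' occurs in exactly those taxa and in no other taxon (including the outgroup).

nectar spur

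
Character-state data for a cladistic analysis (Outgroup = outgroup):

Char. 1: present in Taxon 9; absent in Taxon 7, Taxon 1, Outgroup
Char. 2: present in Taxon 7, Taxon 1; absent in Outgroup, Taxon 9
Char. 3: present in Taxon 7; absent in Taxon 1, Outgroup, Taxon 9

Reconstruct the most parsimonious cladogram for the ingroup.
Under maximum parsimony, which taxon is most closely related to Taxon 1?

Taxon 7

The outgroup has state 'absent' for every character, so 'present' is the derived state throughout.
Char. 1 (derived state 'present') is unique to Taxon 9 (autapomorphy; uninformative for grouping).
Only Taxon 1 and Taxon 7 show the derived state 'present' for Char. 2, supporting them as a clade.
Char. 3 (derived state 'present') is unique to Taxon 7 (autapomorphy; uninformative for grouping).
Most parsimonious ingroup topology: ((Taxon 1,Taxon 7),Taxon 9).
Taxon 1 and Taxon 7 form a cherry on this tree, so they are sister taxa.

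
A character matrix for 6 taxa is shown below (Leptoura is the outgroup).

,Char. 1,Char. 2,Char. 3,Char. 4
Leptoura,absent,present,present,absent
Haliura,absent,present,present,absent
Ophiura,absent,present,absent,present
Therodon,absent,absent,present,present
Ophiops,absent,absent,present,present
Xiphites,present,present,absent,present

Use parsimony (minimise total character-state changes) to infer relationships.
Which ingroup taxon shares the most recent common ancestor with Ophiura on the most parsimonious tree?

Xiphites

Character polarity is set by the outgroup: the derived state is whichever differs from the outgroup's state, so for Char. 2, Char. 3 the derived state is 'absent', and for the remaining characters it is 'present'.
Char. 1 (derived state 'present') is unique to Xiphites (autapomorphy; uninformative for grouping).
Char. 2 (derived state 'absent') is shared by Ophiops and Therodon — a synapomorphy uniting that clade.
Char. 3 (derived state 'absent') is shared by Ophiura and Xiphites — a synapomorphy uniting that clade.
Char. 4 (derived state 'present') is shared by Ophiops, Ophiura, Therodon, and Xiphites — a synapomorphy uniting that clade.
Most parsimonious ingroup topology: (Haliura,((Ophiura,Xiphites),(Therodon,Ophiops))).
Ophiura and Xiphites form a cherry on this tree, so they are sister taxa.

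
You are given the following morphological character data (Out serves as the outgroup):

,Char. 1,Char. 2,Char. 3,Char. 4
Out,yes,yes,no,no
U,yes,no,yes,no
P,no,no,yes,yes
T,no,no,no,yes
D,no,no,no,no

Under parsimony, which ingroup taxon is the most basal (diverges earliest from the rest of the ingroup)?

Character polarity is set by the outgroup: the derived state is whichever differs from the outgroup's state, so for Char. 1, Char. 2 the derived state is 'no', and for the remaining characters it is 'yes'.
Only D, P, and T show the derived state 'no' for Char. 1, supporting them as a clade.
All ingroup taxa share the derived state 'no' for Char. 2; it defines the ingroup but does not resolve relationships within it.
Char. 3 groups P and U, which is incompatible with the clades supported by the remaining characters; treating it as convergent (homoplasy) costs fewer steps than any alternative tree.
Char. 4 (derived state 'yes') is shared by P and T — a synapomorphy uniting that clade.
Most parsimonious ingroup topology: (U,((P,T),D)).
U is sister to the clade containing all other ingroup taxa, so it is the earliest-diverging (most basal) ingroup lineage.

U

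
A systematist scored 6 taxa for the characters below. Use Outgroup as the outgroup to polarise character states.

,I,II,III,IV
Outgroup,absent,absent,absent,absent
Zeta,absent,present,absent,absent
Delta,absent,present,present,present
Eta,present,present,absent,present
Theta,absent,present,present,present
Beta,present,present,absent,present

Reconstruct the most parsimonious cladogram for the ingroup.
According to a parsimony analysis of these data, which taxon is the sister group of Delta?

The outgroup has state 'absent' for every character, so 'present' is the derived state throughout.
Only Beta and Eta show the derived state 'present' for I, supporting them as a clade.
II (derived state 'present') is shared by all ingroup taxa — unites the whole ingroup.
III: derived state 'present' in Delta and Theta only — synapomorphy for {Delta, Theta}.
Only Beta, Delta, Eta, and Theta show the derived state 'present' for IV, supporting them as a clade.
Most parsimonious ingroup topology: (Zeta,((Delta,Theta),(Eta,Beta))).
Delta and Theta form a cherry on this tree, so they are sister taxa.

Theta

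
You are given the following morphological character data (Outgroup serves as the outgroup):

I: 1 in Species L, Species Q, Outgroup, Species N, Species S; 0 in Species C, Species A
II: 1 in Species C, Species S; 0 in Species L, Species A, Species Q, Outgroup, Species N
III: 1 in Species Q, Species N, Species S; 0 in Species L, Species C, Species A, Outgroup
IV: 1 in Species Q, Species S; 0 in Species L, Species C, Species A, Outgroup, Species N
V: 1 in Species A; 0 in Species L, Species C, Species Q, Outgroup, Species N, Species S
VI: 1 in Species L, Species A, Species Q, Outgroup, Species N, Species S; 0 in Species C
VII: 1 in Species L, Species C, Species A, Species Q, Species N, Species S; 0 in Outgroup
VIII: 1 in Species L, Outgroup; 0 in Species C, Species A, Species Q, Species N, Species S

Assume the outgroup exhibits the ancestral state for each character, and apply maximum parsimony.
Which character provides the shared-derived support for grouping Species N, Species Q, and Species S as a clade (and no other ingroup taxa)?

III

Character polarity is set by the outgroup: the derived state is whichever differs from the outgroup's state, so for I, VI, VIII the derived state is '0', and for the remaining characters it is '1'.
I (derived state '0') is shared by Species A and Species C — a synapomorphy uniting that clade.
II groups Species C and Species S, which is incompatible with the clades supported by the remaining characters; treating it as convergent (homoplasy) costs fewer steps than any alternative tree.
III: derived state '1' in Species N, Species Q, and Species S only — synapomorphy for {Species N, Species Q, Species S}.
IV (derived state '1') is shared by Species Q and Species S — a synapomorphy uniting that clade.
V: derived state '1' in Species A only — an autapomorphy, so it tells us nothing about relationships among taxa.
VI: derived state '0' in Species C only — an autapomorphy, so it tells us nothing about relationships among taxa.
All ingroup taxa share the derived state '1' for VII; it defines the ingroup but does not resolve relationships within it.
VIII: derived state '0' in Species A, Species C, Species N, Species Q, and Species S only — synapomorphy for {Species A, Species C, Species N, Species Q, Species S}.
Most parsimonious ingroup topology: (((Species A,Species C),((Species S,Species Q),Species N)),Species L).
The clade {Species N, Species Q, Species S} is supported by III: its derived state '1' occurs in exactly those taxa and in no other taxon (including the outgroup).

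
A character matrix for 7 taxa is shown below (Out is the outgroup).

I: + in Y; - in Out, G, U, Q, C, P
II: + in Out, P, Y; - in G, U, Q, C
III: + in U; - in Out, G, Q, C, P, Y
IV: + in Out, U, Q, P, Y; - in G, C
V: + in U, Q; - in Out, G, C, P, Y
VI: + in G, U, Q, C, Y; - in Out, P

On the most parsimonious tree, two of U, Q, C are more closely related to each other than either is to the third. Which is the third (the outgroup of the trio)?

Character polarity is set by the outgroup: the derived state is whichever differs from the outgroup's state, so for II, IV the derived state is '-', and for the remaining characters it is '+'.
I: derived state '+' in Y only — an autapomorphy, so it tells us nothing about relationships among taxa.
II (derived state '-') is shared by C, G, Q, and U — a synapomorphy uniting that clade.
III: derived state '+' in U only — an autapomorphy, so it tells us nothing about relationships among taxa.
IV: derived state '-' in C and G only — synapomorphy for {C, G}.
Only Q and U show the derived state '+' for V, supporting them as a clade.
Only C, G, Q, U, and Y show the derived state '+' for VI, supporting them as a clade.
Most parsimonious ingroup topology: ((((G,C),(U,Q)),Y),P).
U and Q share a more recent common ancestor with each other than either does with C, so C is the least closely related of the three.

C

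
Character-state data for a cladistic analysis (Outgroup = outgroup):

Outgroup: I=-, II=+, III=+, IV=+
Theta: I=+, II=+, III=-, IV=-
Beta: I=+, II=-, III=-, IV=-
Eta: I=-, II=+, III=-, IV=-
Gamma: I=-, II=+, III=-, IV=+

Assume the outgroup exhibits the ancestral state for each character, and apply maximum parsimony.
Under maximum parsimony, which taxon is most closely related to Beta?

Theta

Character polarity is set by the outgroup: the derived state is whichever differs from the outgroup's state, so for II, III, IV the derived state is '-', and for the remaining characters it is '+'.
Only Beta and Theta show the derived state '+' for I, supporting them as a clade.
II (derived state '-') is unique to Beta (autapomorphy; uninformative for grouping).
III (derived state '-') is shared by all ingroup taxa — unites the whole ingroup.
IV (derived state '-') is shared by Beta, Eta, and Theta — a synapomorphy uniting that clade.
Most parsimonious ingroup topology: (((Theta,Beta),Eta),Gamma).
Beta and Theta form a cherry on this tree, so they are sister taxa.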